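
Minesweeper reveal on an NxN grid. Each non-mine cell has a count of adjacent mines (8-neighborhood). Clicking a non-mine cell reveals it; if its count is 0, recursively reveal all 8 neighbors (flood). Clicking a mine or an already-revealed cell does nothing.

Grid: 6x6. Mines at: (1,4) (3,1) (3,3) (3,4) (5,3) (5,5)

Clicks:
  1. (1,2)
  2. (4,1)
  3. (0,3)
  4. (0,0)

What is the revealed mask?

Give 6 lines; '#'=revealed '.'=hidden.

Answer: ####..
####..
####..
......
.#....
......

Derivation:
Click 1 (1,2) count=0: revealed 12 new [(0,0) (0,1) (0,2) (0,3) (1,0) (1,1) (1,2) (1,3) (2,0) (2,1) (2,2) (2,3)] -> total=12
Click 2 (4,1) count=1: revealed 1 new [(4,1)] -> total=13
Click 3 (0,3) count=1: revealed 0 new [(none)] -> total=13
Click 4 (0,0) count=0: revealed 0 new [(none)] -> total=13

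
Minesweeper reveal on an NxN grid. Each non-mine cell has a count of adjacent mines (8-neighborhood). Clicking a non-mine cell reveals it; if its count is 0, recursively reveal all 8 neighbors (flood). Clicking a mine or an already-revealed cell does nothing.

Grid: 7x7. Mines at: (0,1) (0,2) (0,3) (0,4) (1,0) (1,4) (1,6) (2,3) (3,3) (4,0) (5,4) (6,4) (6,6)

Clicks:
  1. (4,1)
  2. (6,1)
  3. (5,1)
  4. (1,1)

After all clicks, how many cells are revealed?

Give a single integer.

Click 1 (4,1) count=1: revealed 1 new [(4,1)] -> total=1
Click 2 (6,1) count=0: revealed 10 new [(4,2) (4,3) (5,0) (5,1) (5,2) (5,3) (6,0) (6,1) (6,2) (6,3)] -> total=11
Click 3 (5,1) count=1: revealed 0 new [(none)] -> total=11
Click 4 (1,1) count=3: revealed 1 new [(1,1)] -> total=12

Answer: 12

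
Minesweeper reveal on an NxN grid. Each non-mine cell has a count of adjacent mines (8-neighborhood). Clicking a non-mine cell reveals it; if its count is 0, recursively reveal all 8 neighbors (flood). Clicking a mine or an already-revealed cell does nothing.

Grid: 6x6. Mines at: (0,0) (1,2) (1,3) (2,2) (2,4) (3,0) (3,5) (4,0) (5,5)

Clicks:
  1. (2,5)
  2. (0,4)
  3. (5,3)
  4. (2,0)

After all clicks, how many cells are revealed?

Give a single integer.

Click 1 (2,5) count=2: revealed 1 new [(2,5)] -> total=1
Click 2 (0,4) count=1: revealed 1 new [(0,4)] -> total=2
Click 3 (5,3) count=0: revealed 12 new [(3,1) (3,2) (3,3) (3,4) (4,1) (4,2) (4,3) (4,4) (5,1) (5,2) (5,3) (5,4)] -> total=14
Click 4 (2,0) count=1: revealed 1 new [(2,0)] -> total=15

Answer: 15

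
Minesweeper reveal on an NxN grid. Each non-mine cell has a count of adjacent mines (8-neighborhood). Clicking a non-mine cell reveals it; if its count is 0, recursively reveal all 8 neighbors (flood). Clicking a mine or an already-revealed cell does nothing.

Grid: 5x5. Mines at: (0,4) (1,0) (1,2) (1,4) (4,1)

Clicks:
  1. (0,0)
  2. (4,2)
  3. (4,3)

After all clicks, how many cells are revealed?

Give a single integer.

Answer: 10

Derivation:
Click 1 (0,0) count=1: revealed 1 new [(0,0)] -> total=1
Click 2 (4,2) count=1: revealed 1 new [(4,2)] -> total=2
Click 3 (4,3) count=0: revealed 8 new [(2,2) (2,3) (2,4) (3,2) (3,3) (3,4) (4,3) (4,4)] -> total=10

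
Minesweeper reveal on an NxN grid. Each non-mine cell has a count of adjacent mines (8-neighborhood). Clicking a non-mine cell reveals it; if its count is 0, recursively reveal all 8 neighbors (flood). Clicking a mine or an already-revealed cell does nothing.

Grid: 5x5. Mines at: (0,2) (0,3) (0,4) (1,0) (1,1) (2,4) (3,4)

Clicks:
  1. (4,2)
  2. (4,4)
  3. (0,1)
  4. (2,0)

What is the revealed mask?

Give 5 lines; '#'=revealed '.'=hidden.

Answer: .#...
.....
####.
####.
#####

Derivation:
Click 1 (4,2) count=0: revealed 12 new [(2,0) (2,1) (2,2) (2,3) (3,0) (3,1) (3,2) (3,3) (4,0) (4,1) (4,2) (4,3)] -> total=12
Click 2 (4,4) count=1: revealed 1 new [(4,4)] -> total=13
Click 3 (0,1) count=3: revealed 1 new [(0,1)] -> total=14
Click 4 (2,0) count=2: revealed 0 new [(none)] -> total=14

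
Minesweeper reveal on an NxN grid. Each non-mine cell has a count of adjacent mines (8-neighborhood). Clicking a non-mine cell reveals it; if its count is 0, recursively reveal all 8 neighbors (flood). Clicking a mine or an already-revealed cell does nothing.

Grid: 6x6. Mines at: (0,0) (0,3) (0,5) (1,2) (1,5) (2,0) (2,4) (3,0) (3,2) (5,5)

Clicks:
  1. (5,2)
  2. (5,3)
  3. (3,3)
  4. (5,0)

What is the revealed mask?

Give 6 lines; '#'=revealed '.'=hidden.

Click 1 (5,2) count=0: revealed 10 new [(4,0) (4,1) (4,2) (4,3) (4,4) (5,0) (5,1) (5,2) (5,3) (5,4)] -> total=10
Click 2 (5,3) count=0: revealed 0 new [(none)] -> total=10
Click 3 (3,3) count=2: revealed 1 new [(3,3)] -> total=11
Click 4 (5,0) count=0: revealed 0 new [(none)] -> total=11

Answer: ......
......
......
...#..
#####.
#####.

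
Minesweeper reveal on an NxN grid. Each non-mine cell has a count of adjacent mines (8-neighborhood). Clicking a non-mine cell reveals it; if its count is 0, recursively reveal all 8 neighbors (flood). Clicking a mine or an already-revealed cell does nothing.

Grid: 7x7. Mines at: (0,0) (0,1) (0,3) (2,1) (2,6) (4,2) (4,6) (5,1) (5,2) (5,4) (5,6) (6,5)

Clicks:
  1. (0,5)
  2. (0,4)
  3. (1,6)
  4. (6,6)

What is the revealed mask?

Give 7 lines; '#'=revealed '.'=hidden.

Click 1 (0,5) count=0: revealed 6 new [(0,4) (0,5) (0,6) (1,4) (1,5) (1,6)] -> total=6
Click 2 (0,4) count=1: revealed 0 new [(none)] -> total=6
Click 3 (1,6) count=1: revealed 0 new [(none)] -> total=6
Click 4 (6,6) count=2: revealed 1 new [(6,6)] -> total=7

Answer: ....###
....###
.......
.......
.......
.......
......#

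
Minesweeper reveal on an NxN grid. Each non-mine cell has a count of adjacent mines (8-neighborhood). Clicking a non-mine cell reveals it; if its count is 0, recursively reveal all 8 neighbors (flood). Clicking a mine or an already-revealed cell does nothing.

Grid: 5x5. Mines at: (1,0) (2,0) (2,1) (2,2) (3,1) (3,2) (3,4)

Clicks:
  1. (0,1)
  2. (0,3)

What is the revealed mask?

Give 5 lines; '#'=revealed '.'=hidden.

Answer: .####
.####
...##
.....
.....

Derivation:
Click 1 (0,1) count=1: revealed 1 new [(0,1)] -> total=1
Click 2 (0,3) count=0: revealed 9 new [(0,2) (0,3) (0,4) (1,1) (1,2) (1,3) (1,4) (2,3) (2,4)] -> total=10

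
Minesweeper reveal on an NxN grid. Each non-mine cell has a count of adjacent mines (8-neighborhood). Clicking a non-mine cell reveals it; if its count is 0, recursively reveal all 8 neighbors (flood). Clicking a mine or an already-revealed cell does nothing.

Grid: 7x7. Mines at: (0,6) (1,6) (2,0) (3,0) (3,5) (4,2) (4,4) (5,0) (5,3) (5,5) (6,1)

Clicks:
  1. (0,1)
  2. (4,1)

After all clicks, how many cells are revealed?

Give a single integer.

Click 1 (0,1) count=0: revealed 21 new [(0,0) (0,1) (0,2) (0,3) (0,4) (0,5) (1,0) (1,1) (1,2) (1,3) (1,4) (1,5) (2,1) (2,2) (2,3) (2,4) (2,5) (3,1) (3,2) (3,3) (3,4)] -> total=21
Click 2 (4,1) count=3: revealed 1 new [(4,1)] -> total=22

Answer: 22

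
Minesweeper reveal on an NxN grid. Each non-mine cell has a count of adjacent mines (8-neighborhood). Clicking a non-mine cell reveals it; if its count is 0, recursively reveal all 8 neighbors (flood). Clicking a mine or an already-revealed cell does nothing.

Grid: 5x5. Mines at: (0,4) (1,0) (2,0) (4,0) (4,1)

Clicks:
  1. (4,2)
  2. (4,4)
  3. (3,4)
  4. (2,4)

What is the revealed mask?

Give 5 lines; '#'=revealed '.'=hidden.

Click 1 (4,2) count=1: revealed 1 new [(4,2)] -> total=1
Click 2 (4,4) count=0: revealed 17 new [(0,1) (0,2) (0,3) (1,1) (1,2) (1,3) (1,4) (2,1) (2,2) (2,3) (2,4) (3,1) (3,2) (3,3) (3,4) (4,3) (4,4)] -> total=18
Click 3 (3,4) count=0: revealed 0 new [(none)] -> total=18
Click 4 (2,4) count=0: revealed 0 new [(none)] -> total=18

Answer: .###.
.####
.####
.####
..###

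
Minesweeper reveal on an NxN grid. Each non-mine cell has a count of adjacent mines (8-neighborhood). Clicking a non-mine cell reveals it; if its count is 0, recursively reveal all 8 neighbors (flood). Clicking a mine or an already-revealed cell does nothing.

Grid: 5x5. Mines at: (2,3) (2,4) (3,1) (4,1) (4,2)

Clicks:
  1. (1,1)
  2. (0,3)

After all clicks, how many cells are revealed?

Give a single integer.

Click 1 (1,1) count=0: revealed 13 new [(0,0) (0,1) (0,2) (0,3) (0,4) (1,0) (1,1) (1,2) (1,3) (1,4) (2,0) (2,1) (2,2)] -> total=13
Click 2 (0,3) count=0: revealed 0 new [(none)] -> total=13

Answer: 13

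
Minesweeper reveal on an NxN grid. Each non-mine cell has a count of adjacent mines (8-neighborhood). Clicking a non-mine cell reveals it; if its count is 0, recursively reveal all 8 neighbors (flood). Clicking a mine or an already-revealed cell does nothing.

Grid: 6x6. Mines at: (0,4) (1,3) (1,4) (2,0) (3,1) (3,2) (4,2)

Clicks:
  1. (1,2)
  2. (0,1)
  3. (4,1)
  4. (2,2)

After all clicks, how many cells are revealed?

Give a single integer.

Answer: 8

Derivation:
Click 1 (1,2) count=1: revealed 1 new [(1,2)] -> total=1
Click 2 (0,1) count=0: revealed 5 new [(0,0) (0,1) (0,2) (1,0) (1,1)] -> total=6
Click 3 (4,1) count=3: revealed 1 new [(4,1)] -> total=7
Click 4 (2,2) count=3: revealed 1 new [(2,2)] -> total=8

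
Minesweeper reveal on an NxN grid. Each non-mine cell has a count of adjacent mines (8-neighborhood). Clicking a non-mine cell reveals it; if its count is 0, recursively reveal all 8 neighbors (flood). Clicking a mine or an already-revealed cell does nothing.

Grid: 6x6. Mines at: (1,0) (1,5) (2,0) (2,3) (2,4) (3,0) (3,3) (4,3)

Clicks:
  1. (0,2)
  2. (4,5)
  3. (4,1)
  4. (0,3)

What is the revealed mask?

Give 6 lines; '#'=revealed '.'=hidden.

Answer: .####.
.####.
......
....##
.#..##
....##

Derivation:
Click 1 (0,2) count=0: revealed 8 new [(0,1) (0,2) (0,3) (0,4) (1,1) (1,2) (1,3) (1,4)] -> total=8
Click 2 (4,5) count=0: revealed 6 new [(3,4) (3,5) (4,4) (4,5) (5,4) (5,5)] -> total=14
Click 3 (4,1) count=1: revealed 1 new [(4,1)] -> total=15
Click 4 (0,3) count=0: revealed 0 new [(none)] -> total=15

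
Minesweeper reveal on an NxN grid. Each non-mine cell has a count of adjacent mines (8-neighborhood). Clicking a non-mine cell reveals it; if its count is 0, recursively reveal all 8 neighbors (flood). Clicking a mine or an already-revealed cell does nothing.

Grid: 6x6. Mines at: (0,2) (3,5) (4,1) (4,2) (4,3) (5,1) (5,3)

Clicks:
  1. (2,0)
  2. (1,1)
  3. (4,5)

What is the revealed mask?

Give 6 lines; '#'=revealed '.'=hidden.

Click 1 (2,0) count=0: revealed 22 new [(0,0) (0,1) (0,3) (0,4) (0,5) (1,0) (1,1) (1,2) (1,3) (1,4) (1,5) (2,0) (2,1) (2,2) (2,3) (2,4) (2,5) (3,0) (3,1) (3,2) (3,3) (3,4)] -> total=22
Click 2 (1,1) count=1: revealed 0 new [(none)] -> total=22
Click 3 (4,5) count=1: revealed 1 new [(4,5)] -> total=23

Answer: ##.###
######
######
#####.
.....#
......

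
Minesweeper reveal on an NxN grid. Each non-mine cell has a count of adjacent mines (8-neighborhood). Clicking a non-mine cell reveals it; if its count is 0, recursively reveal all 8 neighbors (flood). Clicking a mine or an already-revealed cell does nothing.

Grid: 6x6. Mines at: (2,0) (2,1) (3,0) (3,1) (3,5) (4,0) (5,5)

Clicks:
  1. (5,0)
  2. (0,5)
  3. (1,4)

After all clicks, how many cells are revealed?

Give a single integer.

Answer: 28

Derivation:
Click 1 (5,0) count=1: revealed 1 new [(5,0)] -> total=1
Click 2 (0,5) count=0: revealed 27 new [(0,0) (0,1) (0,2) (0,3) (0,4) (0,5) (1,0) (1,1) (1,2) (1,3) (1,4) (1,5) (2,2) (2,3) (2,4) (2,5) (3,2) (3,3) (3,4) (4,1) (4,2) (4,3) (4,4) (5,1) (5,2) (5,3) (5,4)] -> total=28
Click 3 (1,4) count=0: revealed 0 new [(none)] -> total=28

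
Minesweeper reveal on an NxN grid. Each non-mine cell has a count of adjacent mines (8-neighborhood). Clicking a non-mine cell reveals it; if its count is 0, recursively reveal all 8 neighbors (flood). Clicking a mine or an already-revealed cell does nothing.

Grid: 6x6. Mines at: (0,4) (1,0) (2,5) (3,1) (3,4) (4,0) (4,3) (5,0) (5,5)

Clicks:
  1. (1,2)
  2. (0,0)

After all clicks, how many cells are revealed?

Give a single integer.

Click 1 (1,2) count=0: revealed 9 new [(0,1) (0,2) (0,3) (1,1) (1,2) (1,3) (2,1) (2,2) (2,3)] -> total=9
Click 2 (0,0) count=1: revealed 1 new [(0,0)] -> total=10

Answer: 10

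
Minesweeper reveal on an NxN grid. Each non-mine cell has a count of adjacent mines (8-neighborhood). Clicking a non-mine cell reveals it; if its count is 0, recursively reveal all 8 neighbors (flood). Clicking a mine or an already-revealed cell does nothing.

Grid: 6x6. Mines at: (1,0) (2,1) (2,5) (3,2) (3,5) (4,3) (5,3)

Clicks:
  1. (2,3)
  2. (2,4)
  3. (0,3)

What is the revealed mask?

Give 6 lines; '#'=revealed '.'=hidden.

Click 1 (2,3) count=1: revealed 1 new [(2,3)] -> total=1
Click 2 (2,4) count=2: revealed 1 new [(2,4)] -> total=2
Click 3 (0,3) count=0: revealed 11 new [(0,1) (0,2) (0,3) (0,4) (0,5) (1,1) (1,2) (1,3) (1,4) (1,5) (2,2)] -> total=13

Answer: .#####
.#####
..###.
......
......
......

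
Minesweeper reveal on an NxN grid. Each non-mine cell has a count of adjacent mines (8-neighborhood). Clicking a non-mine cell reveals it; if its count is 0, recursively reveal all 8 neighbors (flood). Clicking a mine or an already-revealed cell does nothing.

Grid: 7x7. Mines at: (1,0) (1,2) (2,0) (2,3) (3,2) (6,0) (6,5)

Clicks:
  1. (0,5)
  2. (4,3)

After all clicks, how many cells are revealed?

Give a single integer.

Click 1 (0,5) count=0: revealed 31 new [(0,3) (0,4) (0,5) (0,6) (1,3) (1,4) (1,5) (1,6) (2,4) (2,5) (2,6) (3,3) (3,4) (3,5) (3,6) (4,1) (4,2) (4,3) (4,4) (4,5) (4,6) (5,1) (5,2) (5,3) (5,4) (5,5) (5,6) (6,1) (6,2) (6,3) (6,4)] -> total=31
Click 2 (4,3) count=1: revealed 0 new [(none)] -> total=31

Answer: 31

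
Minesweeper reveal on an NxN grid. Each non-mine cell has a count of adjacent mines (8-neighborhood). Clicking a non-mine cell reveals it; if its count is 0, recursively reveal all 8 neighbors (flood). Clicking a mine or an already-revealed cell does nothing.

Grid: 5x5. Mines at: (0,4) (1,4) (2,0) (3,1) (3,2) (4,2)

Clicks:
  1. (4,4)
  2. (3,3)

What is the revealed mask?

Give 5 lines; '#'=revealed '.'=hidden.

Answer: .....
.....
...##
...##
...##

Derivation:
Click 1 (4,4) count=0: revealed 6 new [(2,3) (2,4) (3,3) (3,4) (4,3) (4,4)] -> total=6
Click 2 (3,3) count=2: revealed 0 new [(none)] -> total=6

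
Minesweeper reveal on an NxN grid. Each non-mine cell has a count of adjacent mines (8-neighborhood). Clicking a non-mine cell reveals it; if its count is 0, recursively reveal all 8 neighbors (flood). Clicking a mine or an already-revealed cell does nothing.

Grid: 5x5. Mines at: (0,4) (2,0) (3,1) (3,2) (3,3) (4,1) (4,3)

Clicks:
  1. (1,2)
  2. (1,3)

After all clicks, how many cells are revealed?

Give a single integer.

Answer: 11

Derivation:
Click 1 (1,2) count=0: revealed 11 new [(0,0) (0,1) (0,2) (0,3) (1,0) (1,1) (1,2) (1,3) (2,1) (2,2) (2,3)] -> total=11
Click 2 (1,3) count=1: revealed 0 new [(none)] -> total=11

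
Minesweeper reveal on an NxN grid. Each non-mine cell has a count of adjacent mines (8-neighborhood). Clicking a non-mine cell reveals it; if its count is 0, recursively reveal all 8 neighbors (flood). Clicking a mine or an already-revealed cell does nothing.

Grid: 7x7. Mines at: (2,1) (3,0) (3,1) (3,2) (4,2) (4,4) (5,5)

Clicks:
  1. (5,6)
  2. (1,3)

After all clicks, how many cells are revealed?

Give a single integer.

Click 1 (5,6) count=1: revealed 1 new [(5,6)] -> total=1
Click 2 (1,3) count=0: revealed 25 new [(0,0) (0,1) (0,2) (0,3) (0,4) (0,5) (0,6) (1,0) (1,1) (1,2) (1,3) (1,4) (1,5) (1,6) (2,2) (2,3) (2,4) (2,5) (2,6) (3,3) (3,4) (3,5) (3,6) (4,5) (4,6)] -> total=26

Answer: 26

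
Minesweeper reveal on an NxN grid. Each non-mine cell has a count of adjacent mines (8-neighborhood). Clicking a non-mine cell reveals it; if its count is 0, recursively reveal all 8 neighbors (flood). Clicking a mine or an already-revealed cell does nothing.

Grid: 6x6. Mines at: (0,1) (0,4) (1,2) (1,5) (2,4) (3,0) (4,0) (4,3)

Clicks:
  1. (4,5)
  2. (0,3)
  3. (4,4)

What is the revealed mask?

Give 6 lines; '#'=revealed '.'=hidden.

Answer: ...#..
......
......
....##
....##
....##

Derivation:
Click 1 (4,5) count=0: revealed 6 new [(3,4) (3,5) (4,4) (4,5) (5,4) (5,5)] -> total=6
Click 2 (0,3) count=2: revealed 1 new [(0,3)] -> total=7
Click 3 (4,4) count=1: revealed 0 new [(none)] -> total=7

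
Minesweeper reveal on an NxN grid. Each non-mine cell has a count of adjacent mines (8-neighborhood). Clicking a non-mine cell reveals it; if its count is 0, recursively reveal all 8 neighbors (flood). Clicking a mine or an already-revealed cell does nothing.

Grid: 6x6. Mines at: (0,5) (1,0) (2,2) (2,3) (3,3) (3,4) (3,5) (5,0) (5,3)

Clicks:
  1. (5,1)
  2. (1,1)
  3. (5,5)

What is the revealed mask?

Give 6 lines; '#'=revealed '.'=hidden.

Click 1 (5,1) count=1: revealed 1 new [(5,1)] -> total=1
Click 2 (1,1) count=2: revealed 1 new [(1,1)] -> total=2
Click 3 (5,5) count=0: revealed 4 new [(4,4) (4,5) (5,4) (5,5)] -> total=6

Answer: ......
.#....
......
......
....##
.#..##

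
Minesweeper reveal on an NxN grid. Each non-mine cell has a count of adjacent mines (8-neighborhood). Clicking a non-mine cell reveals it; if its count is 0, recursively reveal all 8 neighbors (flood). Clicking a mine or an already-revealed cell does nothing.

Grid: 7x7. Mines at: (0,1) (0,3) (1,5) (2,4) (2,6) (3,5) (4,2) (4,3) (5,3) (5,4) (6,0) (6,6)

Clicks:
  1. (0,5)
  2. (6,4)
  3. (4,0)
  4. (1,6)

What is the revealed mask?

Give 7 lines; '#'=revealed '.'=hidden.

Click 1 (0,5) count=1: revealed 1 new [(0,5)] -> total=1
Click 2 (6,4) count=2: revealed 1 new [(6,4)] -> total=2
Click 3 (4,0) count=0: revealed 16 new [(1,0) (1,1) (1,2) (1,3) (2,0) (2,1) (2,2) (2,3) (3,0) (3,1) (3,2) (3,3) (4,0) (4,1) (5,0) (5,1)] -> total=18
Click 4 (1,6) count=2: revealed 1 new [(1,6)] -> total=19

Answer: .....#.
####..#
####...
####...
##.....
##.....
....#..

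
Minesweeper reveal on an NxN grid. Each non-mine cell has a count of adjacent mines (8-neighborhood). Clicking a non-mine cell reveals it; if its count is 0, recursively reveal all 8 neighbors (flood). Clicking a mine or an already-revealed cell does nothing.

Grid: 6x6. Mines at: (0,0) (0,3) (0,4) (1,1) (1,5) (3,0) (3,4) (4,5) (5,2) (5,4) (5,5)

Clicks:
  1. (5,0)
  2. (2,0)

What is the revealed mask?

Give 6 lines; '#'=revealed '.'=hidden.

Click 1 (5,0) count=0: revealed 4 new [(4,0) (4,1) (5,0) (5,1)] -> total=4
Click 2 (2,0) count=2: revealed 1 new [(2,0)] -> total=5

Answer: ......
......
#.....
......
##....
##....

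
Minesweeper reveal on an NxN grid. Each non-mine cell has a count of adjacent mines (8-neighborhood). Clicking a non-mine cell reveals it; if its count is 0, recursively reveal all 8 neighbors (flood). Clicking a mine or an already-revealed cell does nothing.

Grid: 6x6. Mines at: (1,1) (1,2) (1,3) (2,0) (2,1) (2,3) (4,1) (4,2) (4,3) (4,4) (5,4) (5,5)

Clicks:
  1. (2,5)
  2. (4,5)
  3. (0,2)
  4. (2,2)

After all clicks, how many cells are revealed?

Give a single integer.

Answer: 11

Derivation:
Click 1 (2,5) count=0: revealed 8 new [(0,4) (0,5) (1,4) (1,5) (2,4) (2,5) (3,4) (3,5)] -> total=8
Click 2 (4,5) count=3: revealed 1 new [(4,5)] -> total=9
Click 3 (0,2) count=3: revealed 1 new [(0,2)] -> total=10
Click 4 (2,2) count=5: revealed 1 new [(2,2)] -> total=11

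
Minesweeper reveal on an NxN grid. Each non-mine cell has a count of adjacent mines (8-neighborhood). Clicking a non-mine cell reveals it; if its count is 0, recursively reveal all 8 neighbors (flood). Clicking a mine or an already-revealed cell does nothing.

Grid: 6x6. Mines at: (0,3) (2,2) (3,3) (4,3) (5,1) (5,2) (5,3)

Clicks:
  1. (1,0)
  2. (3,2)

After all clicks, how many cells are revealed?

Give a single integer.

Click 1 (1,0) count=0: revealed 12 new [(0,0) (0,1) (0,2) (1,0) (1,1) (1,2) (2,0) (2,1) (3,0) (3,1) (4,0) (4,1)] -> total=12
Click 2 (3,2) count=3: revealed 1 new [(3,2)] -> total=13

Answer: 13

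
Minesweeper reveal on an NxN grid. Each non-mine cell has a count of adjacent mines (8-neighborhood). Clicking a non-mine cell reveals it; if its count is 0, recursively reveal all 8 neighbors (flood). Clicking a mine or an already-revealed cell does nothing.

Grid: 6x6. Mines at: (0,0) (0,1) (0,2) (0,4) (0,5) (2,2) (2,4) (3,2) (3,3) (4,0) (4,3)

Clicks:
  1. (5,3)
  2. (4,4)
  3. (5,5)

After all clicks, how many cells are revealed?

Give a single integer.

Answer: 7

Derivation:
Click 1 (5,3) count=1: revealed 1 new [(5,3)] -> total=1
Click 2 (4,4) count=2: revealed 1 new [(4,4)] -> total=2
Click 3 (5,5) count=0: revealed 5 new [(3,4) (3,5) (4,5) (5,4) (5,5)] -> total=7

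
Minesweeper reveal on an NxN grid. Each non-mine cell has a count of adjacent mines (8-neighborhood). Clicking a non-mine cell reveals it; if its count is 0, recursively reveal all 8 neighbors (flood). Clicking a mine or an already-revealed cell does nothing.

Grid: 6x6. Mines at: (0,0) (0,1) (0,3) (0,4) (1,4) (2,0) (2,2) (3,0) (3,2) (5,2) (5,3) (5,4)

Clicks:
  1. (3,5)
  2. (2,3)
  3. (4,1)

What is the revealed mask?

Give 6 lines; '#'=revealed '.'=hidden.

Answer: ......
......
...###
...###
.#.###
......

Derivation:
Click 1 (3,5) count=0: revealed 9 new [(2,3) (2,4) (2,5) (3,3) (3,4) (3,5) (4,3) (4,4) (4,5)] -> total=9
Click 2 (2,3) count=3: revealed 0 new [(none)] -> total=9
Click 3 (4,1) count=3: revealed 1 new [(4,1)] -> total=10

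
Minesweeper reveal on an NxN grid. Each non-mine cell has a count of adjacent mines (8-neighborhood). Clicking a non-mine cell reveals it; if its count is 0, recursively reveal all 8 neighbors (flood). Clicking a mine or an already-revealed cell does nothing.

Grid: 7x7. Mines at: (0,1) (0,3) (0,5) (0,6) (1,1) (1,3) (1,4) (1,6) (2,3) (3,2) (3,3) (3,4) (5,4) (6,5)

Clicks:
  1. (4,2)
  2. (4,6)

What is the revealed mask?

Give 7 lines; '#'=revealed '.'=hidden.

Click 1 (4,2) count=2: revealed 1 new [(4,2)] -> total=1
Click 2 (4,6) count=0: revealed 8 new [(2,5) (2,6) (3,5) (3,6) (4,5) (4,6) (5,5) (5,6)] -> total=9

Answer: .......
.......
.....##
.....##
..#..##
.....##
.......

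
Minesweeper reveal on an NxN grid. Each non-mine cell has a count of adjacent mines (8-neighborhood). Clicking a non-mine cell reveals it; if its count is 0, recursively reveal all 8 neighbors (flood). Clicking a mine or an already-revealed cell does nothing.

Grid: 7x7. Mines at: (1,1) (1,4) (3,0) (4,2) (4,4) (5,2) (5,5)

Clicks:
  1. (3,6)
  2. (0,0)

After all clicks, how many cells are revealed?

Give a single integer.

Answer: 11

Derivation:
Click 1 (3,6) count=0: revealed 10 new [(0,5) (0,6) (1,5) (1,6) (2,5) (2,6) (3,5) (3,6) (4,5) (4,6)] -> total=10
Click 2 (0,0) count=1: revealed 1 new [(0,0)] -> total=11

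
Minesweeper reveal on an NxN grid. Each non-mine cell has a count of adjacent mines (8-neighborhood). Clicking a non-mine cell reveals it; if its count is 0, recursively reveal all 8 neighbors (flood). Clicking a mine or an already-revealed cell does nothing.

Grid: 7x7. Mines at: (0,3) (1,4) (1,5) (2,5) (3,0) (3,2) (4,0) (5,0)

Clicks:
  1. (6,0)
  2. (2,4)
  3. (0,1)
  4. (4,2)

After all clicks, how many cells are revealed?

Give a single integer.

Click 1 (6,0) count=1: revealed 1 new [(6,0)] -> total=1
Click 2 (2,4) count=3: revealed 1 new [(2,4)] -> total=2
Click 3 (0,1) count=0: revealed 9 new [(0,0) (0,1) (0,2) (1,0) (1,1) (1,2) (2,0) (2,1) (2,2)] -> total=11
Click 4 (4,2) count=1: revealed 1 new [(4,2)] -> total=12

Answer: 12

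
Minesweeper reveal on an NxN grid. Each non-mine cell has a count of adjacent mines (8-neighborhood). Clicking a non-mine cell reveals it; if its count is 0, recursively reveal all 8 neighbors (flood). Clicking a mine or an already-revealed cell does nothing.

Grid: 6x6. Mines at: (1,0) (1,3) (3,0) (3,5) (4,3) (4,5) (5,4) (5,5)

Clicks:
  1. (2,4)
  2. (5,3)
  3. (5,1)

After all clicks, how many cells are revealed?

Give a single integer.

Answer: 8

Derivation:
Click 1 (2,4) count=2: revealed 1 new [(2,4)] -> total=1
Click 2 (5,3) count=2: revealed 1 new [(5,3)] -> total=2
Click 3 (5,1) count=0: revealed 6 new [(4,0) (4,1) (4,2) (5,0) (5,1) (5,2)] -> total=8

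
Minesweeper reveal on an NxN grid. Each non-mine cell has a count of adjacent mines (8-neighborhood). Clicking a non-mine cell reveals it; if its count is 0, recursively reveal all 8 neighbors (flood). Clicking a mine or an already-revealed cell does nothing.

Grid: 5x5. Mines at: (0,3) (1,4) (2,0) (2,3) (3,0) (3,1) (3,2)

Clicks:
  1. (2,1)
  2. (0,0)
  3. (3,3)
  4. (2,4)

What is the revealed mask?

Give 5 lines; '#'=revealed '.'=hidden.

Answer: ###..
###..
.#..#
...#.
.....

Derivation:
Click 1 (2,1) count=4: revealed 1 new [(2,1)] -> total=1
Click 2 (0,0) count=0: revealed 6 new [(0,0) (0,1) (0,2) (1,0) (1,1) (1,2)] -> total=7
Click 3 (3,3) count=2: revealed 1 new [(3,3)] -> total=8
Click 4 (2,4) count=2: revealed 1 new [(2,4)] -> total=9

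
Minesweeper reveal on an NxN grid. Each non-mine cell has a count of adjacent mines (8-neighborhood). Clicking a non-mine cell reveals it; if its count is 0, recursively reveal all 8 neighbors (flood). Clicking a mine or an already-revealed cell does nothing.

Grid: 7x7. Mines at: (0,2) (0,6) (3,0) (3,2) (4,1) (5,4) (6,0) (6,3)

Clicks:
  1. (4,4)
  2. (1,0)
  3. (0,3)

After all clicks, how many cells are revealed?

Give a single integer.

Click 1 (4,4) count=1: revealed 1 new [(4,4)] -> total=1
Click 2 (1,0) count=0: revealed 6 new [(0,0) (0,1) (1,0) (1,1) (2,0) (2,1)] -> total=7
Click 3 (0,3) count=1: revealed 1 new [(0,3)] -> total=8

Answer: 8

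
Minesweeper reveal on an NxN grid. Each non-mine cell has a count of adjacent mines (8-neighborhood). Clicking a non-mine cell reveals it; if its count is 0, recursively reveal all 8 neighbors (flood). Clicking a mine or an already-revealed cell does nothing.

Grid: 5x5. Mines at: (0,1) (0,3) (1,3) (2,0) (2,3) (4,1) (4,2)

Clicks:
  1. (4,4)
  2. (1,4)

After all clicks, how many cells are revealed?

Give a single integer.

Answer: 5

Derivation:
Click 1 (4,4) count=0: revealed 4 new [(3,3) (3,4) (4,3) (4,4)] -> total=4
Click 2 (1,4) count=3: revealed 1 new [(1,4)] -> total=5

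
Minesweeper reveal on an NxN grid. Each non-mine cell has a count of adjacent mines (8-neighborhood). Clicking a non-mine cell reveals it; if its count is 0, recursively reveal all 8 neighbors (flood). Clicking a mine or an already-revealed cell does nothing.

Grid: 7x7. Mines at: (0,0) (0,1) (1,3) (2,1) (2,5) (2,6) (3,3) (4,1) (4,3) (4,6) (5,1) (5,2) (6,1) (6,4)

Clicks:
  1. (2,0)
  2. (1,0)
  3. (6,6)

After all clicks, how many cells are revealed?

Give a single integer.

Answer: 6

Derivation:
Click 1 (2,0) count=1: revealed 1 new [(2,0)] -> total=1
Click 2 (1,0) count=3: revealed 1 new [(1,0)] -> total=2
Click 3 (6,6) count=0: revealed 4 new [(5,5) (5,6) (6,5) (6,6)] -> total=6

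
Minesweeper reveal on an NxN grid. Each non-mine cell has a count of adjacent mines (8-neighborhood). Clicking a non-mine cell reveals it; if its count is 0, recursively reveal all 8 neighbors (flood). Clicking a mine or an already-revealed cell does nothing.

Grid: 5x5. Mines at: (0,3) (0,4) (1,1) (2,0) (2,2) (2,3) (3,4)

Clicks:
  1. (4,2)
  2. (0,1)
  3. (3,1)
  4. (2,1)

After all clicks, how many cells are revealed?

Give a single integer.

Click 1 (4,2) count=0: revealed 8 new [(3,0) (3,1) (3,2) (3,3) (4,0) (4,1) (4,2) (4,3)] -> total=8
Click 2 (0,1) count=1: revealed 1 new [(0,1)] -> total=9
Click 3 (3,1) count=2: revealed 0 new [(none)] -> total=9
Click 4 (2,1) count=3: revealed 1 new [(2,1)] -> total=10

Answer: 10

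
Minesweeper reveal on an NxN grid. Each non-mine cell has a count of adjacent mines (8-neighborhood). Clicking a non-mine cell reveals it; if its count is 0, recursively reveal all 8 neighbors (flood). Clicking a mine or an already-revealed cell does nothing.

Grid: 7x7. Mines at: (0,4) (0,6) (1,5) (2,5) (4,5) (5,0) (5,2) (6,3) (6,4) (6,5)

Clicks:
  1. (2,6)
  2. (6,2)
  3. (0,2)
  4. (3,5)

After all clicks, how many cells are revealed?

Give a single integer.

Click 1 (2,6) count=2: revealed 1 new [(2,6)] -> total=1
Click 2 (6,2) count=2: revealed 1 new [(6,2)] -> total=2
Click 3 (0,2) count=0: revealed 24 new [(0,0) (0,1) (0,2) (0,3) (1,0) (1,1) (1,2) (1,3) (1,4) (2,0) (2,1) (2,2) (2,3) (2,4) (3,0) (3,1) (3,2) (3,3) (3,4) (4,0) (4,1) (4,2) (4,3) (4,4)] -> total=26
Click 4 (3,5) count=2: revealed 1 new [(3,5)] -> total=27

Answer: 27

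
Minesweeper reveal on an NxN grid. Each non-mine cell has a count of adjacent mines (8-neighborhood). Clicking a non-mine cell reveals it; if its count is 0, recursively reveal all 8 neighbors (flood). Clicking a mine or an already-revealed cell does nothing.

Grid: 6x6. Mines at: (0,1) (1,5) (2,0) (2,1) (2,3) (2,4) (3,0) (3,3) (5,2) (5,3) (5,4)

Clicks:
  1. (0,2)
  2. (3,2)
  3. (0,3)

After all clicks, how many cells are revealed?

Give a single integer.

Click 1 (0,2) count=1: revealed 1 new [(0,2)] -> total=1
Click 2 (3,2) count=3: revealed 1 new [(3,2)] -> total=2
Click 3 (0,3) count=0: revealed 5 new [(0,3) (0,4) (1,2) (1,3) (1,4)] -> total=7

Answer: 7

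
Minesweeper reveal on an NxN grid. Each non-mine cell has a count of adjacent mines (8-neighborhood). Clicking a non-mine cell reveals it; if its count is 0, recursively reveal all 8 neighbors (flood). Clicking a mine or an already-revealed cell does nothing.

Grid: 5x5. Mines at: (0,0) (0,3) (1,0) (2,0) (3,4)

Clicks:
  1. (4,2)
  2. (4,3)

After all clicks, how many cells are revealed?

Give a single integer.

Answer: 14

Derivation:
Click 1 (4,2) count=0: revealed 14 new [(1,1) (1,2) (1,3) (2,1) (2,2) (2,3) (3,0) (3,1) (3,2) (3,3) (4,0) (4,1) (4,2) (4,3)] -> total=14
Click 2 (4,3) count=1: revealed 0 new [(none)] -> total=14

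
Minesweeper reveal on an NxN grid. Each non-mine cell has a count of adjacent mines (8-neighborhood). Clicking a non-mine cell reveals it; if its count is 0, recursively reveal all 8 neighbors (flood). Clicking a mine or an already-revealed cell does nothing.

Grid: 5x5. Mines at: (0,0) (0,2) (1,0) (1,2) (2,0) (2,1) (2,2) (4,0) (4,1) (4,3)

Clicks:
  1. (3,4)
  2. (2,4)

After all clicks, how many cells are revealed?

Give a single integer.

Click 1 (3,4) count=1: revealed 1 new [(3,4)] -> total=1
Click 2 (2,4) count=0: revealed 7 new [(0,3) (0,4) (1,3) (1,4) (2,3) (2,4) (3,3)] -> total=8

Answer: 8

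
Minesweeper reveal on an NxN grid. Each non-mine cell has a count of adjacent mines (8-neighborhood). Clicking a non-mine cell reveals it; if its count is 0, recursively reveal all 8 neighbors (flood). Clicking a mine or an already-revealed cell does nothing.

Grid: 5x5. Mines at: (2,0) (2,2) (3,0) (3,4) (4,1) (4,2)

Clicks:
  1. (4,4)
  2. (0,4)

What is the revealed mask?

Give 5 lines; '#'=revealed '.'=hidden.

Click 1 (4,4) count=1: revealed 1 new [(4,4)] -> total=1
Click 2 (0,4) count=0: revealed 12 new [(0,0) (0,1) (0,2) (0,3) (0,4) (1,0) (1,1) (1,2) (1,3) (1,4) (2,3) (2,4)] -> total=13

Answer: #####
#####
...##
.....
....#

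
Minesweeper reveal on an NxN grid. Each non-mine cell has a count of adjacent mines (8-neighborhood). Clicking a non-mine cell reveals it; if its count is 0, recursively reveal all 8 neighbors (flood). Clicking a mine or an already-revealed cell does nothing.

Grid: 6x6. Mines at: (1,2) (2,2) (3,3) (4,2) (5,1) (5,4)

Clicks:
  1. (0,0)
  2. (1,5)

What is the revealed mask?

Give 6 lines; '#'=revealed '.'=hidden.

Click 1 (0,0) count=0: revealed 10 new [(0,0) (0,1) (1,0) (1,1) (2,0) (2,1) (3,0) (3,1) (4,0) (4,1)] -> total=10
Click 2 (1,5) count=0: revealed 13 new [(0,3) (0,4) (0,5) (1,3) (1,4) (1,5) (2,3) (2,4) (2,5) (3,4) (3,5) (4,4) (4,5)] -> total=23

Answer: ##.###
##.###
##.###
##..##
##..##
......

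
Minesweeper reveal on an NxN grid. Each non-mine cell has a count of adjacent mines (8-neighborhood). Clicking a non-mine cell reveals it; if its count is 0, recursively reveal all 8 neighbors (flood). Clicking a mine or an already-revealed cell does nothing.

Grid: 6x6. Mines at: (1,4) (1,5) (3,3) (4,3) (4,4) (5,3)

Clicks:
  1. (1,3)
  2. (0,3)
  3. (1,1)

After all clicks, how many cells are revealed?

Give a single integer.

Click 1 (1,3) count=1: revealed 1 new [(1,3)] -> total=1
Click 2 (0,3) count=1: revealed 1 new [(0,3)] -> total=2
Click 3 (1,1) count=0: revealed 19 new [(0,0) (0,1) (0,2) (1,0) (1,1) (1,2) (2,0) (2,1) (2,2) (2,3) (3,0) (3,1) (3,2) (4,0) (4,1) (4,2) (5,0) (5,1) (5,2)] -> total=21

Answer: 21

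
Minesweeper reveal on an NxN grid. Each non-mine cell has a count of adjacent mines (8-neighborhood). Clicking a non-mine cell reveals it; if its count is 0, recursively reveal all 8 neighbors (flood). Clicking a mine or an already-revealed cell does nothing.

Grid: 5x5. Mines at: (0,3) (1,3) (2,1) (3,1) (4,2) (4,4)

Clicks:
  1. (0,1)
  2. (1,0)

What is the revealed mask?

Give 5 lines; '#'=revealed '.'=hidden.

Click 1 (0,1) count=0: revealed 6 new [(0,0) (0,1) (0,2) (1,0) (1,1) (1,2)] -> total=6
Click 2 (1,0) count=1: revealed 0 new [(none)] -> total=6

Answer: ###..
###..
.....
.....
.....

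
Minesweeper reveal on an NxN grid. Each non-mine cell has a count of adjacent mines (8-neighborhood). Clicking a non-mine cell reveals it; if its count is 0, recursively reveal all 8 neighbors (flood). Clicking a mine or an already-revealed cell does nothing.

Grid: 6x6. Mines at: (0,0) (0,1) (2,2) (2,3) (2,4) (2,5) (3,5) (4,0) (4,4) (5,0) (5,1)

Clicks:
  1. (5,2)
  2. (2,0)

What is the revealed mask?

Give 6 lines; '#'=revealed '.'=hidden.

Answer: ......
##....
##....
##....
......
..#...

Derivation:
Click 1 (5,2) count=1: revealed 1 new [(5,2)] -> total=1
Click 2 (2,0) count=0: revealed 6 new [(1,0) (1,1) (2,0) (2,1) (3,0) (3,1)] -> total=7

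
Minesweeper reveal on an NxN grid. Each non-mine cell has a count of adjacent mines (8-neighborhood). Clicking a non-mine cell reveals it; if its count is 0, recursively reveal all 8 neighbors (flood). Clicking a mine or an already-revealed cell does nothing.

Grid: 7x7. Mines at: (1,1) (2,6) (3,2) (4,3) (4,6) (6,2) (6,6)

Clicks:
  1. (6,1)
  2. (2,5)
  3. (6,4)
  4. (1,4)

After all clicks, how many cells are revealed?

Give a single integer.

Click 1 (6,1) count=1: revealed 1 new [(6,1)] -> total=1
Click 2 (2,5) count=1: revealed 1 new [(2,5)] -> total=2
Click 3 (6,4) count=0: revealed 6 new [(5,3) (5,4) (5,5) (6,3) (6,4) (6,5)] -> total=8
Click 4 (1,4) count=0: revealed 16 new [(0,2) (0,3) (0,4) (0,5) (0,6) (1,2) (1,3) (1,4) (1,5) (1,6) (2,2) (2,3) (2,4) (3,3) (3,4) (3,5)] -> total=24

Answer: 24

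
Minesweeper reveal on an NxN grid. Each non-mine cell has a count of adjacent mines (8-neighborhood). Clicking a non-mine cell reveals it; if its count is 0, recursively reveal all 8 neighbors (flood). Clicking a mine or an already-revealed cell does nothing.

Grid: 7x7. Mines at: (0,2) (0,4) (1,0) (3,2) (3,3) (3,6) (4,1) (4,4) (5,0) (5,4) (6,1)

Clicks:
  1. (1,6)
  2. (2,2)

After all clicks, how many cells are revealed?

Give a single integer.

Answer: 7

Derivation:
Click 1 (1,6) count=0: revealed 6 new [(0,5) (0,6) (1,5) (1,6) (2,5) (2,6)] -> total=6
Click 2 (2,2) count=2: revealed 1 new [(2,2)] -> total=7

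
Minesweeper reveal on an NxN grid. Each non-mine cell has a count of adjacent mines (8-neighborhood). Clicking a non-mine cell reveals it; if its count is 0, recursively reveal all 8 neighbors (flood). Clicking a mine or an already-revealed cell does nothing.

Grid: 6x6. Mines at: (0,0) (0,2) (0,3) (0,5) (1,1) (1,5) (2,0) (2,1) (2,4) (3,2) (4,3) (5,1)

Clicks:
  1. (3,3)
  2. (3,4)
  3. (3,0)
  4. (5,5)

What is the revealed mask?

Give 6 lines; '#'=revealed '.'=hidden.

Answer: ......
......
......
#..###
....##
....##

Derivation:
Click 1 (3,3) count=3: revealed 1 new [(3,3)] -> total=1
Click 2 (3,4) count=2: revealed 1 new [(3,4)] -> total=2
Click 3 (3,0) count=2: revealed 1 new [(3,0)] -> total=3
Click 4 (5,5) count=0: revealed 5 new [(3,5) (4,4) (4,5) (5,4) (5,5)] -> total=8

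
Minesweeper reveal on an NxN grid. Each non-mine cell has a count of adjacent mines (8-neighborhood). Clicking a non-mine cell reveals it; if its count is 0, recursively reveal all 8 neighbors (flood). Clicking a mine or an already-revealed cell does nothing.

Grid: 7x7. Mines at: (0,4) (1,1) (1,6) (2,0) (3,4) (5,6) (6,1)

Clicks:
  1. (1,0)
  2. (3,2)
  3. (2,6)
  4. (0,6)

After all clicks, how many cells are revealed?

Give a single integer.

Click 1 (1,0) count=2: revealed 1 new [(1,0)] -> total=1
Click 2 (3,2) count=0: revealed 23 new [(2,1) (2,2) (2,3) (3,0) (3,1) (3,2) (3,3) (4,0) (4,1) (4,2) (4,3) (4,4) (4,5) (5,0) (5,1) (5,2) (5,3) (5,4) (5,5) (6,2) (6,3) (6,4) (6,5)] -> total=24
Click 3 (2,6) count=1: revealed 1 new [(2,6)] -> total=25
Click 4 (0,6) count=1: revealed 1 new [(0,6)] -> total=26

Answer: 26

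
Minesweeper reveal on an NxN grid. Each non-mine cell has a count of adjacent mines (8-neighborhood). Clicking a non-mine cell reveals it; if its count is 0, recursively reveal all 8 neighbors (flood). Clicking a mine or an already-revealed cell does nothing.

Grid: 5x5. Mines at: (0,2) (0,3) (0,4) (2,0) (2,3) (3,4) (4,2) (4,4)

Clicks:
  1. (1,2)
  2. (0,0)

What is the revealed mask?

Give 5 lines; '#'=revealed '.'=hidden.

Click 1 (1,2) count=3: revealed 1 new [(1,2)] -> total=1
Click 2 (0,0) count=0: revealed 4 new [(0,0) (0,1) (1,0) (1,1)] -> total=5

Answer: ##...
###..
.....
.....
.....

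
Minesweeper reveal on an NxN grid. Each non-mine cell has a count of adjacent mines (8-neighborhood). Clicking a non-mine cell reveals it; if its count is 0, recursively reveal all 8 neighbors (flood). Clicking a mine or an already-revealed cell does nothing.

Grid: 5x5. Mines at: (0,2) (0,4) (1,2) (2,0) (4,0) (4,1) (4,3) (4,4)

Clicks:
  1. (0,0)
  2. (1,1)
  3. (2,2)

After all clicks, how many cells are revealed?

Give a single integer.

Click 1 (0,0) count=0: revealed 4 new [(0,0) (0,1) (1,0) (1,1)] -> total=4
Click 2 (1,1) count=3: revealed 0 new [(none)] -> total=4
Click 3 (2,2) count=1: revealed 1 new [(2,2)] -> total=5

Answer: 5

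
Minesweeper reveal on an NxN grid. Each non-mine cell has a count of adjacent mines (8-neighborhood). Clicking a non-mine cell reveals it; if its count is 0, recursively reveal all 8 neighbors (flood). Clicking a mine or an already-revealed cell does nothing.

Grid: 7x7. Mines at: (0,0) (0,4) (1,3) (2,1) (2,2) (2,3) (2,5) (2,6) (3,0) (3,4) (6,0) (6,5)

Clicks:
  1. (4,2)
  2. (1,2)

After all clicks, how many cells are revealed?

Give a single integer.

Click 1 (4,2) count=0: revealed 15 new [(3,1) (3,2) (3,3) (4,1) (4,2) (4,3) (4,4) (5,1) (5,2) (5,3) (5,4) (6,1) (6,2) (6,3) (6,4)] -> total=15
Click 2 (1,2) count=4: revealed 1 new [(1,2)] -> total=16

Answer: 16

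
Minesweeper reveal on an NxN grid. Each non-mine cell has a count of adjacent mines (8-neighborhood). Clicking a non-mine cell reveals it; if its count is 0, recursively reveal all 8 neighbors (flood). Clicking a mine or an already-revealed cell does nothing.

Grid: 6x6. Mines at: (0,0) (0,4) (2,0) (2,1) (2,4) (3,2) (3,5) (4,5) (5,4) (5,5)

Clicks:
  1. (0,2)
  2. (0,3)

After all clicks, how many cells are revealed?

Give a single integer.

Click 1 (0,2) count=0: revealed 6 new [(0,1) (0,2) (0,3) (1,1) (1,2) (1,3)] -> total=6
Click 2 (0,3) count=1: revealed 0 new [(none)] -> total=6

Answer: 6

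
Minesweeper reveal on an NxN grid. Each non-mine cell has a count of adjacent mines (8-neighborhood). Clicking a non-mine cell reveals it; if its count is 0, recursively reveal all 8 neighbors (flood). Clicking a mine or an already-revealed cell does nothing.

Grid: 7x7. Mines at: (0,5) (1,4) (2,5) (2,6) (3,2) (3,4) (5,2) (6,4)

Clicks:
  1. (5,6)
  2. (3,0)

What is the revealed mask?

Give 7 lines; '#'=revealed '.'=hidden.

Answer: ####...
####...
####...
##...##
##...##
##...##
##...##

Derivation:
Click 1 (5,6) count=0: revealed 8 new [(3,5) (3,6) (4,5) (4,6) (5,5) (5,6) (6,5) (6,6)] -> total=8
Click 2 (3,0) count=0: revealed 20 new [(0,0) (0,1) (0,2) (0,3) (1,0) (1,1) (1,2) (1,3) (2,0) (2,1) (2,2) (2,3) (3,0) (3,1) (4,0) (4,1) (5,0) (5,1) (6,0) (6,1)] -> total=28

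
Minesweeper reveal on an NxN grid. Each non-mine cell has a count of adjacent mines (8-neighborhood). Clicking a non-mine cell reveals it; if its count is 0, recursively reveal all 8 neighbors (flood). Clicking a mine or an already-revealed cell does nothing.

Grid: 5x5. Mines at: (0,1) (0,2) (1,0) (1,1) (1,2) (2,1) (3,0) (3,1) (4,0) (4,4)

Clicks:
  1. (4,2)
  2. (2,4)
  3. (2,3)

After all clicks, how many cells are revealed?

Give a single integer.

Click 1 (4,2) count=1: revealed 1 new [(4,2)] -> total=1
Click 2 (2,4) count=0: revealed 8 new [(0,3) (0,4) (1,3) (1,4) (2,3) (2,4) (3,3) (3,4)] -> total=9
Click 3 (2,3) count=1: revealed 0 new [(none)] -> total=9

Answer: 9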